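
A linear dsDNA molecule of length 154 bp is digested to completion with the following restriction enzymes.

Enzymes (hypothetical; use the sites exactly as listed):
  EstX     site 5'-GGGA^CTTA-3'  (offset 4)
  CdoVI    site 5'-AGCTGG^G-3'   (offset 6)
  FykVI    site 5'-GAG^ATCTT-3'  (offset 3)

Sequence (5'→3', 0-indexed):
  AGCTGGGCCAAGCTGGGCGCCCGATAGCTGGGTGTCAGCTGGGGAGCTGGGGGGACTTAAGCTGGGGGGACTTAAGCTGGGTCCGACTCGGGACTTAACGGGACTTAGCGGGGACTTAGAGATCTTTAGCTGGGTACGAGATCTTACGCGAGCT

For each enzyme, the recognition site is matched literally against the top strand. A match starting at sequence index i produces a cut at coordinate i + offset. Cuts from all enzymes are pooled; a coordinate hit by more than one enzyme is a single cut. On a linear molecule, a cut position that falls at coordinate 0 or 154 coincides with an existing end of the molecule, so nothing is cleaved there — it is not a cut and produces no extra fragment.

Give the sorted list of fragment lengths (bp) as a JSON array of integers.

[5,5,6,7,7,8,10,10,10,10,11,11,12,13,14,15]

Per-enzyme occurrences:
  EstX (GGGACTTA, off=4): starts [51, 66, 89, 99, 110] → cuts [55, 70, 93, 103, 114]
  CdoVI (AGCTGGG, off=6): starts [0, 10, 25, 36, 44, 59, 74, 127] → cuts [6, 16, 31, 42, 50, 65, 80, 133]
  FykVI (GAGATCTT, off=3): starts [118, 137] → cuts [121, 140]

All cut coordinates (distinct, sorted): [6, 16, 31, 42, 50, 55, 65, 70, 80, 93, 103, 114, 121, 133, 140]

Fragment lengths:
  [0,6): 6 bp
  [6,16): 10 bp
  [16,31): 15 bp
  [31,42): 11 bp
  [42,50): 8 bp
  [50,55): 5 bp
  [55,65): 10 bp
  [65,70): 5 bp
  [70,80): 10 bp
  [80,93): 13 bp
  [93,103): 10 bp
  [103,114): 11 bp
  [114,121): 7 bp
  [121,133): 12 bp
  [133,140): 7 bp
  [140,154): 14 bp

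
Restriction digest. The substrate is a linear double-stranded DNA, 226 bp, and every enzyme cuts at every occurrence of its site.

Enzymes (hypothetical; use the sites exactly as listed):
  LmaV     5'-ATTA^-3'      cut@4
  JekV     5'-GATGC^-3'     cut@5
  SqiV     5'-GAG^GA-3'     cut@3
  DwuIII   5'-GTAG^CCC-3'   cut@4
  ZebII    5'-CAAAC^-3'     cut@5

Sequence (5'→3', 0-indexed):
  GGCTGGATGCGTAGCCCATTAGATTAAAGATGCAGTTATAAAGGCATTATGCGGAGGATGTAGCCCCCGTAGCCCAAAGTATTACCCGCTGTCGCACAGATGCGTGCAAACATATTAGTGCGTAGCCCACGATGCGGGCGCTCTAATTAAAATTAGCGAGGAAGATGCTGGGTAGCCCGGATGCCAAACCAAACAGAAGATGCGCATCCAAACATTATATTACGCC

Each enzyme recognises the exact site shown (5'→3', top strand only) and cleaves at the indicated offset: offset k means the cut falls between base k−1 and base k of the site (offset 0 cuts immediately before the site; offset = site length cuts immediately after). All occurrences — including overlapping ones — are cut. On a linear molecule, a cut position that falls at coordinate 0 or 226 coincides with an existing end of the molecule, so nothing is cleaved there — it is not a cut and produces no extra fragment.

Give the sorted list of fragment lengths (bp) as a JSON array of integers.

Site scan:
  LmaV ATTA/4: at [17, 22, 45, 80, 113, 145, 151, 213, 218] ⇒ [21, 26, 49, 84, 117, 149, 155, 217, 222]
  JekV GATGC/5: at [5, 28, 98, 130, 163, 179, 198] ⇒ [10, 33, 103, 135, 168, 184, 203]
  SqiV GAGGA/3: at [53, 157] ⇒ [56, 160]
  DwuIII GTAGCCC/4: at [10, 59, 68, 121, 171] ⇒ [14, 63, 72, 125, 175]
  ZebII CAAAC/5: at [106, 184, 189, 208] ⇒ [111, 189, 194, 213]

Pooled cuts: [10, 14, 21, 26, 33, 49, 56, 63, 72, 84, 103, 111, 117, 125, 135, 149, 155, 160, 168, 175, 184, 189, 194, 203, 213, 217, 222]

Fragments:
  [0,10): 10 bp
  [10,14): 4 bp
  [14,21): 7 bp
  [21,26): 5 bp
  [26,33): 7 bp
  [33,49): 16 bp
  [49,56): 7 bp
  [56,63): 7 bp
  [63,72): 9 bp
  [72,84): 12 bp
  [84,103): 19 bp
  [103,111): 8 bp
  [111,117): 6 bp
  [117,125): 8 bp
  [125,135): 10 bp
  [135,149): 14 bp
  [149,155): 6 bp
  [155,160): 5 bp
  [160,168): 8 bp
  [168,175): 7 bp
  [175,184): 9 bp
  [184,189): 5 bp
  [189,194): 5 bp
  [194,203): 9 bp
  [203,213): 10 bp
  [213,217): 4 bp
  [217,222): 5 bp
  [222,226): 4 bp

[4,4,4,5,5,5,5,5,6,6,7,7,7,7,7,8,8,8,9,9,9,10,10,10,12,14,16,19]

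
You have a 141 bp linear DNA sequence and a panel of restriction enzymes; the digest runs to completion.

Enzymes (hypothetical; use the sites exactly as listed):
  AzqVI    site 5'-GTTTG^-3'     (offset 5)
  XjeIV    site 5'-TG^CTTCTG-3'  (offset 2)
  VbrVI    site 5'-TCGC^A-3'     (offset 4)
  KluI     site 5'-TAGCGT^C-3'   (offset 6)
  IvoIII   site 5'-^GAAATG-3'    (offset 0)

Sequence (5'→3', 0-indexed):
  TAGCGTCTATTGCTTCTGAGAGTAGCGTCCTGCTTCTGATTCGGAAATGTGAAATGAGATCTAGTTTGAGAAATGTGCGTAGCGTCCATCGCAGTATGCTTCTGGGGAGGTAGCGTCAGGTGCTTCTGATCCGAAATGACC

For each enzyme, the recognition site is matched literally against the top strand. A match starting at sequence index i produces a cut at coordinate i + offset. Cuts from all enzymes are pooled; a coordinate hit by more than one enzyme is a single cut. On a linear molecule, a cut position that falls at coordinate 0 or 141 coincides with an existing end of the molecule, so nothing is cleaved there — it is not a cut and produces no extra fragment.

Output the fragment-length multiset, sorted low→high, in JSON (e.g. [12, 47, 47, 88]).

[1,4,6,6,6,6,7,7,9,10,11,16,16,18,18]

Per-enzyme occurrences:
  AzqVI (GTTTG, off=5): starts [63] → cuts [68]
  XjeIV (TGCTTCTG, off=2): starts [10, 30, 96, 120] → cuts [12, 32, 98, 122]
  VbrVI (TCGCA, off=4): starts [88] → cuts [92]
  KluI (TAGCGTC, off=6): starts [0, 22, 79, 110] → cuts [6, 28, 85, 116]
  IvoIII (GAAATG, off=0): starts [43, 50, 69, 132] → cuts [43, 50, 69, 132]

Pooled cuts: [6, 12, 28, 32, 43, 50, 68, 69, 85, 92, 98, 116, 122, 132]

Fragment lengths:
  [0,6): 6 bp
  [6,12): 6 bp
  [12,28): 16 bp
  [28,32): 4 bp
  [32,43): 11 bp
  [43,50): 7 bp
  [50,68): 18 bp
  [68,69): 1 bp
  [69,85): 16 bp
  [85,92): 7 bp
  [92,98): 6 bp
  [98,116): 18 bp
  [116,122): 6 bp
  [122,132): 10 bp
  [132,141): 9 bp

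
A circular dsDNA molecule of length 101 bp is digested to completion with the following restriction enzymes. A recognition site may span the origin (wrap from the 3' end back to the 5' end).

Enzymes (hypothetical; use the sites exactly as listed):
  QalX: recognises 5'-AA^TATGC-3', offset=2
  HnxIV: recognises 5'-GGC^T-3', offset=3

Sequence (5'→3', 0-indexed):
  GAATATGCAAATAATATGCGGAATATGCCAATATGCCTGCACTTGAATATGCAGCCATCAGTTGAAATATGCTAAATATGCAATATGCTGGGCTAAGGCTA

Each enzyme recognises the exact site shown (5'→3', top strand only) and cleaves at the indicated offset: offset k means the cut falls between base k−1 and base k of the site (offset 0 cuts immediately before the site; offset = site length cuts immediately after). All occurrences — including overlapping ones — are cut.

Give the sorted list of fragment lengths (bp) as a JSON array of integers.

Per-enzyme occurrences:
  QalX (AATATGC, off=2): starts [1, 12, 21, 29, 45, 65, 74, 81] → cuts [3, 14, 23, 31, 47, 67, 76, 83]
  HnxIV (GGCT, off=3): starts [90, 96] → cuts [93, 99]

Pooled cuts: [3, 14, 23, 31, 47, 67, 76, 83, 93, 99]

Fragment lengths:
  3→14: 11 bp
  14→23: 9 bp
  23→31: 8 bp
  31→47: 16 bp
  47→67: 20 bp
  67→76: 9 bp
  76→83: 7 bp
  83→93: 10 bp
  93→99: 6 bp
  99→3 (wrap): 101-99+3 = 5 bp

[5,6,7,8,9,9,10,11,16,20]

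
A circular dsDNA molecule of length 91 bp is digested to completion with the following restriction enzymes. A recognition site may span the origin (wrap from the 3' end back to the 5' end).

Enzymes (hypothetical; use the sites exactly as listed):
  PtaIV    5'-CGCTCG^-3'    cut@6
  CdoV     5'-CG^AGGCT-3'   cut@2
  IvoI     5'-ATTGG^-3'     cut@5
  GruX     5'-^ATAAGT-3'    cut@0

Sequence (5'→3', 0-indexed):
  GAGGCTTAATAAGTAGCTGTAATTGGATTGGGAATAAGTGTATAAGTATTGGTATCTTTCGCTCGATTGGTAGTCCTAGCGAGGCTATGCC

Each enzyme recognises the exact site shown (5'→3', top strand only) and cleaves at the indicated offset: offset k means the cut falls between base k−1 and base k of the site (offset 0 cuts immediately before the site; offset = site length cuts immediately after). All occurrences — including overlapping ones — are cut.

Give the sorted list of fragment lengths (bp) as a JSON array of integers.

Per-enzyme occurrences:
  PtaIV (CGCTCG, off=6): starts [59] → cuts [65]
  CdoV (CGAGGCT, off=2): starts [79, 90] → cuts [1, 81]
  IvoI (ATTGG, off=5): starts [21, 26, 47, 65] → cuts [26, 31, 52, 70]
  GruX (ATAAGT, off=0): starts [8, 33, 41] → cuts [8, 33, 41]

Pooled cuts: [1, 8, 26, 31, 33, 41, 52, 65, 70, 81]

Fragment lengths:
  1→8: 7 bp
  8→26: 18 bp
  26→31: 5 bp
  31→33: 2 bp
  33→41: 8 bp
  41→52: 11 bp
  52→65: 13 bp
  65→70: 5 bp
  70→81: 11 bp
  81→1 (wrap): 91-81+1 = 11 bp

[2,5,5,7,8,11,11,11,13,18]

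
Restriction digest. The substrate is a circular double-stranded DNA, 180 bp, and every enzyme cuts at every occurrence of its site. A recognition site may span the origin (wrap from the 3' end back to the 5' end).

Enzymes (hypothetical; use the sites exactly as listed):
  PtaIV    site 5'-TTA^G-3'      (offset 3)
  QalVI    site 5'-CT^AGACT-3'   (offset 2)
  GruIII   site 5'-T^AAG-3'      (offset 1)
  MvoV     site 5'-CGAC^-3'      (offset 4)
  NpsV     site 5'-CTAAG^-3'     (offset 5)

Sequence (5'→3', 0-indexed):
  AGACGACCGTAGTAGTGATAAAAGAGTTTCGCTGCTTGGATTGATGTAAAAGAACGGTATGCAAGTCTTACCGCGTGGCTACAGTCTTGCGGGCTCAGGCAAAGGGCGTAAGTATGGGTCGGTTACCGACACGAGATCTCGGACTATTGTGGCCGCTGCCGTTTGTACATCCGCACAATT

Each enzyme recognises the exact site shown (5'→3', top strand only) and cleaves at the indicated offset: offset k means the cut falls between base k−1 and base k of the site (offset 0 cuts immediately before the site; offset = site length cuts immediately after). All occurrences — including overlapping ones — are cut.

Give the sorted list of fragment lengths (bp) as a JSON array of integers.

[6,21,51,102]

Site scan:
  PtaIV TTAG/3: at [178] ⇒ [1]
  QalVI (CTAGACT, off=2): no sites
  GruIII TAAG/1: at [108] ⇒ [109]
  MvoV CGAC/4: at [3, 126] ⇒ [7, 130]
  NpsV (CTAAG, off=5): no sites

All cut coordinates (distinct, sorted): [1, 7, 109, 130]

Fragments:
  1→7: 6 bp
  7→109: 102 bp
  109→130: 21 bp
  130→1 (wrap): 180-130+1 = 51 bp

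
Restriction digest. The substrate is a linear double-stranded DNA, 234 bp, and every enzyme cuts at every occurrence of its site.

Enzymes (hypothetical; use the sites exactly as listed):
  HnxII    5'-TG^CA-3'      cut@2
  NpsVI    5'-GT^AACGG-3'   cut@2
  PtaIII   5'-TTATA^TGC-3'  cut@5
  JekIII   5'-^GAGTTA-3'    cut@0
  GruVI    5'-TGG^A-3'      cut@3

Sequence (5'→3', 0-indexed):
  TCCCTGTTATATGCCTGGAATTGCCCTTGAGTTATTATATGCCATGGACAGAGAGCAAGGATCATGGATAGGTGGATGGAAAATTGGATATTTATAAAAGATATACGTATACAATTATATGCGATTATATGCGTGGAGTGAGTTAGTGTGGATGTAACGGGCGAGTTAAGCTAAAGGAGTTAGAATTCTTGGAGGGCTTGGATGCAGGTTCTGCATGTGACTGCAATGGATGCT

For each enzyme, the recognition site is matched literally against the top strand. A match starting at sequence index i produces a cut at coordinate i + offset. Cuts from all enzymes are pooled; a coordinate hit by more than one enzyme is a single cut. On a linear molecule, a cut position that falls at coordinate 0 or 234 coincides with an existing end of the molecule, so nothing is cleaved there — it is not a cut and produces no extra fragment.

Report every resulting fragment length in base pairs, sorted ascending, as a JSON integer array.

Scan for sites:
  HnxII (TGCA, off=2): starts [202, 211, 221] → cuts [204, 213, 223]
  NpsVI (GTAACGG, off=2): starts [153] → cuts [155]
  PtaIII (TTATATGC, off=5): starts [6, 34, 114, 124] → cuts [11, 39, 119, 129]
  JekIII (GAGTTA, off=0): starts [28, 139, 162, 176] → cuts [28, 139, 162, 176]
  GruVI (TGGA, off=3): starts [15, 44, 64, 72, 76, 84, 133, 148, 189, 198, 226] → cuts [18, 47, 67, 75, 79, 87, 136, 151, 192, 201, 229]

Pooled cuts: [11, 18, 28, 39, 47, 67, 75, 79, 87, 119, 129, 136, 139, 151, 155, 162, 176, 192, 201, 204, 213, 223, 229]

Fragments:
  [0,11): 11 bp
  [11,18): 7 bp
  [18,28): 10 bp
  [28,39): 11 bp
  [39,47): 8 bp
  [47,67): 20 bp
  [67,75): 8 bp
  [75,79): 4 bp
  [79,87): 8 bp
  [87,119): 32 bp
  [119,129): 10 bp
  [129,136): 7 bp
  [136,139): 3 bp
  [139,151): 12 bp
  [151,155): 4 bp
  [155,162): 7 bp
  [162,176): 14 bp
  [176,192): 16 bp
  [192,201): 9 bp
  [201,204): 3 bp
  [204,213): 9 bp
  [213,223): 10 bp
  [223,229): 6 bp
  [229,234): 5 bp

[3,3,4,4,5,6,7,7,7,8,8,8,9,9,10,10,10,11,11,12,14,16,20,32]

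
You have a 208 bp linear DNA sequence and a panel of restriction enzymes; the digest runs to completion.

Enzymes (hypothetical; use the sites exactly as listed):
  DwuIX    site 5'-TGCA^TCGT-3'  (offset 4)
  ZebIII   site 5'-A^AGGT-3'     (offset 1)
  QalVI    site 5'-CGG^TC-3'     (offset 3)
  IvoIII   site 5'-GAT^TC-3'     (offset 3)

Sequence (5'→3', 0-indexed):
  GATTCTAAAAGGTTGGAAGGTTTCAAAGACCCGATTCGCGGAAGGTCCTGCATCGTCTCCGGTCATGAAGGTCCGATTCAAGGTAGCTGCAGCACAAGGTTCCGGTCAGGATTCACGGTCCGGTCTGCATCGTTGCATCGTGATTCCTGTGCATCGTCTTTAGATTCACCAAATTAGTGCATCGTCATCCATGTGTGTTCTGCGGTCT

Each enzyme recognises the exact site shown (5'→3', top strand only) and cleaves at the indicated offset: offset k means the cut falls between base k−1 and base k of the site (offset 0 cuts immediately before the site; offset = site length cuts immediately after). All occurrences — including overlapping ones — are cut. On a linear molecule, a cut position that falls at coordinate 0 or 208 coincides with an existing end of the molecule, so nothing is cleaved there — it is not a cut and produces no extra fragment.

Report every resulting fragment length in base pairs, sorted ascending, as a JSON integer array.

[3,3,3,5,6,6,6,6,7,7,7,8,8,9,9,9,10,10,12,16,16,18,24]

Per-enzyme occurrences:
  DwuIX (TGCATCGT, off=4): starts [48, 125, 133, 149, 177] → cuts [52, 129, 137, 153, 181]
  ZebIII (AAGGT, off=1): starts [8, 16, 41, 67, 79, 95] → cuts [9, 17, 42, 68, 80, 96]
  QalVI (CGGTC, off=3): starts [59, 102, 115, 120, 202] → cuts [62, 105, 118, 123, 205]
  IvoIII (GATTC, off=3): starts [0, 32, 74, 109, 141, 162] → cuts [3, 35, 77, 112, 144, 165]

Pooled cuts: [3, 9, 17, 35, 42, 52, 62, 68, 77, 80, 96, 105, 112, 118, 123, 129, 137, 144, 153, 165, 181, 205]

Fragment lengths:
  [0,3): 3 bp
  [3,9): 6 bp
  [9,17): 8 bp
  [17,35): 18 bp
  [35,42): 7 bp
  [42,52): 10 bp
  [52,62): 10 bp
  [62,68): 6 bp
  [68,77): 9 bp
  [77,80): 3 bp
  [80,96): 16 bp
  [96,105): 9 bp
  [105,112): 7 bp
  [112,118): 6 bp
  [118,123): 5 bp
  [123,129): 6 bp
  [129,137): 8 bp
  [137,144): 7 bp
  [144,153): 9 bp
  [153,165): 12 bp
  [165,181): 16 bp
  [181,205): 24 bp
  [205,208): 3 bp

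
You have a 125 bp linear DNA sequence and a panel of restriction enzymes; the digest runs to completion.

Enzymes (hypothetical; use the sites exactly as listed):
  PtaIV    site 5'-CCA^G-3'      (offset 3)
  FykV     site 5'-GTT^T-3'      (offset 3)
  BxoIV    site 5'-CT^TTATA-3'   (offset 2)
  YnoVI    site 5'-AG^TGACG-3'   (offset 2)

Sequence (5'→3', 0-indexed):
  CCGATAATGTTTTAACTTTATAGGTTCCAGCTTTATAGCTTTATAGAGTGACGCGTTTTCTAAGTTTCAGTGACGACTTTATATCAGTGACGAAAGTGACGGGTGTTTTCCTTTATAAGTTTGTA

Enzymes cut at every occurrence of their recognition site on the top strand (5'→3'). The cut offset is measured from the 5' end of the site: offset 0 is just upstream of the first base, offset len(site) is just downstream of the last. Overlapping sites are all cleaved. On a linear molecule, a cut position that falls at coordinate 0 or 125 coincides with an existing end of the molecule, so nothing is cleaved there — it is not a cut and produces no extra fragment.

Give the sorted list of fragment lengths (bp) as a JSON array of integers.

[3,4,4,5,6,8,8,8,9,9,9,9,9,11,11,12]

Site scan:
  PtaIV CCAG/3: at [26] ⇒ [29]
  FykV GTTT/3: at [8, 54, 63, 104, 118] ⇒ [11, 57, 66, 107, 121]
  BxoIV CTTTATA/2: at [15, 30, 38, 76, 110] ⇒ [17, 32, 40, 78, 112]
  YnoVI AGTGACG/2: at [46, 68, 85, 94] ⇒ [48, 70, 87, 96]

All cut coordinates (distinct, sorted): [11, 17, 29, 32, 40, 48, 57, 66, 70, 78, 87, 96, 107, 112, 121]

Fragments:
  [0,11): 11 bp
  [11,17): 6 bp
  [17,29): 12 bp
  [29,32): 3 bp
  [32,40): 8 bp
  [40,48): 8 bp
  [48,57): 9 bp
  [57,66): 9 bp
  [66,70): 4 bp
  [70,78): 8 bp
  [78,87): 9 bp
  [87,96): 9 bp
  [96,107): 11 bp
  [107,112): 5 bp
  [112,121): 9 bp
  [121,125): 4 bp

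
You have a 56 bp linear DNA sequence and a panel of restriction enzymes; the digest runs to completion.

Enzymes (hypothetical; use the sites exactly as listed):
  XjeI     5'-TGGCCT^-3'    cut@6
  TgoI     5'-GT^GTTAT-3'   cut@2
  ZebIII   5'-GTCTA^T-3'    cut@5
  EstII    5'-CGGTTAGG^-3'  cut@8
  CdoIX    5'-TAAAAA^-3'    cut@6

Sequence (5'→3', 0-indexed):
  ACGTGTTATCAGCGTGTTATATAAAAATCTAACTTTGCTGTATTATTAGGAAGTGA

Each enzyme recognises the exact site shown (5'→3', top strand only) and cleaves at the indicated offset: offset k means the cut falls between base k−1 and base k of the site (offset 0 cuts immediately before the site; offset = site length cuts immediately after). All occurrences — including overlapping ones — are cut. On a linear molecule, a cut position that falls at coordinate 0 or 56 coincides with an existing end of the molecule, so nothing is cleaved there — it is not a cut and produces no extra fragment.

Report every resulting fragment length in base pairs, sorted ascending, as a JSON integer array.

[4,11,12,29]

Per-enzyme occurrences:
  XjeI (TGGCCT, off=6): no sites
  TgoI (GTGTTAT, off=2): starts [2, 13] → cuts [4, 15]
  ZebIII (GTCTAT, off=5): no sites
  EstII (CGGTTAGG, off=8): no sites
  CdoIX (TAAAAA, off=6): starts [21] → cuts [27]

Pooled cuts: [4, 15, 27]

Fragments:
  [0,4): 4 bp
  [4,15): 11 bp
  [15,27): 12 bp
  [27,56): 29 bp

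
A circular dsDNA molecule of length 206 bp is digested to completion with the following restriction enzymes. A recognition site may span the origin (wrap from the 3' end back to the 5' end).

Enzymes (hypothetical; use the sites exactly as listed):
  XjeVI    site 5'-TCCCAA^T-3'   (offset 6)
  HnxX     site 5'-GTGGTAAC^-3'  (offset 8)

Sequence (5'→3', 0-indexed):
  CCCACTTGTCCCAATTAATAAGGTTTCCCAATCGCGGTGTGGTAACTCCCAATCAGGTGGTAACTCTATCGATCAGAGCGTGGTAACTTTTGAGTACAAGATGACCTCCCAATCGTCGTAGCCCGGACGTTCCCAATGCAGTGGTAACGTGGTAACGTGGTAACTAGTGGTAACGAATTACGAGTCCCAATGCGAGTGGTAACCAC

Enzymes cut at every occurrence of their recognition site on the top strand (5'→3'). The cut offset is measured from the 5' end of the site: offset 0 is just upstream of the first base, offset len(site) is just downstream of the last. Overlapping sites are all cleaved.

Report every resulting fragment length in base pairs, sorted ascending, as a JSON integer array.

Site scan:
  XjeVI TCCCAAT/6: at [8, 25, 46, 106, 130, 184] ⇒ [14, 31, 52, 112, 136, 190]
  HnxX GTGGTAAC/8: at [38, 56, 79, 140, 148, 156, 166, 195] ⇒ [46, 64, 87, 148, 156, 164, 174, 203]

Pooled cuts: [14, 31, 46, 52, 64, 87, 112, 136, 148, 156, 164, 174, 190, 203]

Fragments:
  14→31: 17 bp
  31→46: 15 bp
  46→52: 6 bp
  52→64: 12 bp
  64→87: 23 bp
  87→112: 25 bp
  112→136: 24 bp
  136→148: 12 bp
  148→156: 8 bp
  156→164: 8 bp
  164→174: 10 bp
  174→190: 16 bp
  190→203: 13 bp
  203→14 (wrap): 206-203+14 = 17 bp

[6,8,8,10,12,12,13,15,16,17,17,23,24,25]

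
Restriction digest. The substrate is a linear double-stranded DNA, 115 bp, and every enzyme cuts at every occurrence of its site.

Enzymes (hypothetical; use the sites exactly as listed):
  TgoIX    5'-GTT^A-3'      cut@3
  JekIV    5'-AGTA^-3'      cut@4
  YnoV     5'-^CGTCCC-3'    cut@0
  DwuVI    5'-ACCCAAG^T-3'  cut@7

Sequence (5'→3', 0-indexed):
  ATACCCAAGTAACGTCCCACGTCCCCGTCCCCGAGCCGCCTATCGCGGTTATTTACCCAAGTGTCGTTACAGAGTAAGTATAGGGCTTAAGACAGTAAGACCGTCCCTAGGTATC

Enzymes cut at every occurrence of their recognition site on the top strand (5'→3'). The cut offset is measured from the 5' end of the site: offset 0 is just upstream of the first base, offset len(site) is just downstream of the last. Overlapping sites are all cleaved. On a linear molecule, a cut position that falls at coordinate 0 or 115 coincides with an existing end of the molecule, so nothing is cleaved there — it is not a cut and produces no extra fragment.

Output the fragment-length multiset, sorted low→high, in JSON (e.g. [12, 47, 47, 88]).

Per-enzyme occurrences:
  TgoIX (GTTA, off=3): starts [47, 65] → cuts [50, 68]
  JekIV (AGTA, off=4): starts [7, 72, 76, 93] → cuts [11, 76, 80, 97]
  YnoV (CGTCCC, off=0): starts [12, 19, 25, 101] → cuts [12, 19, 25, 101]
  DwuVI (ACCCAAGT, off=7): starts [2, 54] → cuts [9, 61]

All cut coordinates (distinct, sorted): [9, 11, 12, 19, 25, 50, 61, 68, 76, 80, 97, 101]

Fragments:
  [0,9): 9 bp
  [9,11): 2 bp
  [11,12): 1 bp
  [12,19): 7 bp
  [19,25): 6 bp
  [25,50): 25 bp
  [50,61): 11 bp
  [61,68): 7 bp
  [68,76): 8 bp
  [76,80): 4 bp
  [80,97): 17 bp
  [97,101): 4 bp
  [101,115): 14 bp

[1,2,4,4,6,7,7,8,9,11,14,17,25]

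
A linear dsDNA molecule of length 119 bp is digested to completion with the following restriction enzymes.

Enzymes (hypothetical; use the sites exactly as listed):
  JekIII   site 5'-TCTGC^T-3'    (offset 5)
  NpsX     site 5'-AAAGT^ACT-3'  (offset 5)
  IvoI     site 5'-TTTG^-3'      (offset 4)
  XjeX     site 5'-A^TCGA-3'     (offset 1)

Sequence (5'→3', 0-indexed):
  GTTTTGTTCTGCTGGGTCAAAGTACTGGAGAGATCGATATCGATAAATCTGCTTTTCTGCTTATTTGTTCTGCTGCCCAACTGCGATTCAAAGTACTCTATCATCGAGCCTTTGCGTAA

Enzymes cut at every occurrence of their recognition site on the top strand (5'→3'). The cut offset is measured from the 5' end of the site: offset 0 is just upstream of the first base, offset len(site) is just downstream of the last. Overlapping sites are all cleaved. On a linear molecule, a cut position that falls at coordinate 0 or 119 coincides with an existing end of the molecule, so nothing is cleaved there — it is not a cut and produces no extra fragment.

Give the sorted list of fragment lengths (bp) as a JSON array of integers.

[5,6,6,6,6,7,8,9,10,11,11,13,21]

Site scan:
  JekIII (TCTGCT, off=5): starts [7, 47, 55, 68] → cuts [12, 52, 60, 73]
  NpsX (AAAGTACT, off=5): starts [18, 89] → cuts [23, 94]
  IvoI (TTTG, off=4): starts [2, 63, 110] → cuts [6, 67, 114]
  XjeX (ATCGA, off=1): starts [32, 38, 102] → cuts [33, 39, 103]

All cut coordinates (distinct, sorted): [6, 12, 23, 33, 39, 52, 60, 67, 73, 94, 103, 114]

Fragment lengths:
  [0,6): 6 bp
  [6,12): 6 bp
  [12,23): 11 bp
  [23,33): 10 bp
  [33,39): 6 bp
  [39,52): 13 bp
  [52,60): 8 bp
  [60,67): 7 bp
  [67,73): 6 bp
  [73,94): 21 bp
  [94,103): 9 bp
  [103,114): 11 bp
  [114,119): 5 bp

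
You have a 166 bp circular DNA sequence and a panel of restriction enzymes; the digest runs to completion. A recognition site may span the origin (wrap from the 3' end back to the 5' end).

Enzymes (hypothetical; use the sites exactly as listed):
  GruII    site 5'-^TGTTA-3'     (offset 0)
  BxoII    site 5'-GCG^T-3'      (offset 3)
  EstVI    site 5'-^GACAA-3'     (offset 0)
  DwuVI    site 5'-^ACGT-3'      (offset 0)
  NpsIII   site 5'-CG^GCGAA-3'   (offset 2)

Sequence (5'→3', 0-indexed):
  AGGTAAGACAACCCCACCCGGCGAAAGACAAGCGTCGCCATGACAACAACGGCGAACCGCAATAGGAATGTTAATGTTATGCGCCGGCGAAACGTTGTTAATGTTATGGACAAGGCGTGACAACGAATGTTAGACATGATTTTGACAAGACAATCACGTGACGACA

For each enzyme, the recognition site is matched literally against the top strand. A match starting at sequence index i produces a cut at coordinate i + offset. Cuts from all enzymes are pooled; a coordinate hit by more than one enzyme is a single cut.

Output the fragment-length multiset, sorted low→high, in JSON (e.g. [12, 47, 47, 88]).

[1,4,5,5,6,6,6,7,7,7,7,8,9,9,10,10,12,14,16,17]

Per-enzyme occurrences:
  GruII TGTTA/0: at [68, 74, 95, 101, 127] ⇒ [68, 74, 95, 101, 127]
  BxoII GCGT/3: at [31, 114] ⇒ [34, 117]
  EstVI GACAA/0: at [6, 26, 41, 108, 118, 143, 148, 162] ⇒ [6, 26, 41, 108, 118, 143, 148, 162]
  DwuVI ACGT/0: at [91, 155] ⇒ [91, 155]
  NpsIII CGGCGAA/2: at [18, 49, 84] ⇒ [20, 51, 86]

All cut coordinates (distinct, sorted): [6, 20, 26, 34, 41, 51, 68, 74, 86, 91, 95, 101, 108, 117, 118, 127, 143, 148, 155, 162]

Fragment lengths:
  6→20: 14 bp
  20→26: 6 bp
  26→34: 8 bp
  34→41: 7 bp
  41→51: 10 bp
  51→68: 17 bp
  68→74: 6 bp
  74→86: 12 bp
  86→91: 5 bp
  91→95: 4 bp
  95→101: 6 bp
  101→108: 7 bp
  108→117: 9 bp
  117→118: 1 bp
  118→127: 9 bp
  127→143: 16 bp
  143→148: 5 bp
  148→155: 7 bp
  155→162: 7 bp
  162→6 (wrap): 166-162+6 = 10 bp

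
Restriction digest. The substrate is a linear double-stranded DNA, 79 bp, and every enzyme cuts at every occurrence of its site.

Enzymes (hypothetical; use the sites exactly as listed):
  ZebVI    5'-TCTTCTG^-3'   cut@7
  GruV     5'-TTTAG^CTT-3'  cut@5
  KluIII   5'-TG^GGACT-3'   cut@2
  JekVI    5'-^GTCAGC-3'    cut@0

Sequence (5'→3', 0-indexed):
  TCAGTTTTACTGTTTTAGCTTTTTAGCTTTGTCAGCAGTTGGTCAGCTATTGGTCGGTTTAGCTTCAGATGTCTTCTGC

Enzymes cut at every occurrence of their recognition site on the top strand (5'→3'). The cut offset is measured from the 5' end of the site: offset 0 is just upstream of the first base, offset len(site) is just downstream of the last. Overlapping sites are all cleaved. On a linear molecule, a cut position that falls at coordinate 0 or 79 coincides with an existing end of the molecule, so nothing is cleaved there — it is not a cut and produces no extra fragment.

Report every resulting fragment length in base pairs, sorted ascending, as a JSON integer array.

Per-enzyme occurrences:
  ZebVI (TCTTCTG, off=7): starts [71] → cuts [78]
  GruV (TTTAGCTT, off=5): starts [13, 21, 57] → cuts [18, 26, 62]
  KluIII (TGGGACT, off=2): no sites
  JekVI (GTCAGC, off=0): starts [30, 41] → cuts [30, 41]

All cut coordinates (distinct, sorted): [18, 26, 30, 41, 62, 78]

Fragment lengths:
  [0,18): 18 bp
  [18,26): 8 bp
  [26,30): 4 bp
  [30,41): 11 bp
  [41,62): 21 bp
  [62,78): 16 bp
  [78,79): 1 bp

[1,4,8,11,16,18,21]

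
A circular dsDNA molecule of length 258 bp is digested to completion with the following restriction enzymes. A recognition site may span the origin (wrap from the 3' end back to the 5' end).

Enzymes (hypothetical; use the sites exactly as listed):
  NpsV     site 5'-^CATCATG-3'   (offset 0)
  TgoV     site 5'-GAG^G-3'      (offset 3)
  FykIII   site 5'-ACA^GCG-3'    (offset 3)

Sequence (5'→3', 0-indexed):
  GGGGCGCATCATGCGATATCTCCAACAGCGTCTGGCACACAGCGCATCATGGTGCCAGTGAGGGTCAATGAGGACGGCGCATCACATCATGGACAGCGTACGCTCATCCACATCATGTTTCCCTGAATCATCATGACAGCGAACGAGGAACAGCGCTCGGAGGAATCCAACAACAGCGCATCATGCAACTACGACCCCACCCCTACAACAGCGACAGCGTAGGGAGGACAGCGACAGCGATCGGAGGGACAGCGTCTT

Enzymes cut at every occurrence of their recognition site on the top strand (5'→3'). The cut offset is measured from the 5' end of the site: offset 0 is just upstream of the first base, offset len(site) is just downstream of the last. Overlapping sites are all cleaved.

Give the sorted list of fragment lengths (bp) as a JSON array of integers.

[3,3,4,5,5,6,6,9,10,10,10,10,10,11,12,13,13,14,15,18,18,21,32]

Per-enzyme occurrences:
  NpsV (CATCATG, off=0): starts [6, 44, 84, 110, 128, 178] → cuts [6, 44, 84, 110, 128, 178]
  TgoV (GAGG, off=3): starts [59, 69, 144, 159, 223, 243] → cuts [62, 72, 147, 162, 226, 246]
  FykIII (ACAGCG, off=3): starts [24, 38, 92, 135, 149, 172, 207, 213, 227, 233, 248] → cuts [27, 41, 95, 138, 152, 175, 210, 216, 230, 236, 251]

All cut coordinates (distinct, sorted): [6, 27, 41, 44, 62, 72, 84, 95, 110, 128, 138, 147, 152, 162, 175, 178, 210, 216, 226, 230, 236, 246, 251]

Fragments:
  6→27: 21 bp
  27→41: 14 bp
  41→44: 3 bp
  44→62: 18 bp
  62→72: 10 bp
  72→84: 12 bp
  84→95: 11 bp
  95→110: 15 bp
  110→128: 18 bp
  128→138: 10 bp
  138→147: 9 bp
  147→152: 5 bp
  152→162: 10 bp
  162→175: 13 bp
  175→178: 3 bp
  178→210: 32 bp
  210→216: 6 bp
  216→226: 10 bp
  226→230: 4 bp
  230→236: 6 bp
  236→246: 10 bp
  246→251: 5 bp
  251→6 (wrap): 258-251+6 = 13 bp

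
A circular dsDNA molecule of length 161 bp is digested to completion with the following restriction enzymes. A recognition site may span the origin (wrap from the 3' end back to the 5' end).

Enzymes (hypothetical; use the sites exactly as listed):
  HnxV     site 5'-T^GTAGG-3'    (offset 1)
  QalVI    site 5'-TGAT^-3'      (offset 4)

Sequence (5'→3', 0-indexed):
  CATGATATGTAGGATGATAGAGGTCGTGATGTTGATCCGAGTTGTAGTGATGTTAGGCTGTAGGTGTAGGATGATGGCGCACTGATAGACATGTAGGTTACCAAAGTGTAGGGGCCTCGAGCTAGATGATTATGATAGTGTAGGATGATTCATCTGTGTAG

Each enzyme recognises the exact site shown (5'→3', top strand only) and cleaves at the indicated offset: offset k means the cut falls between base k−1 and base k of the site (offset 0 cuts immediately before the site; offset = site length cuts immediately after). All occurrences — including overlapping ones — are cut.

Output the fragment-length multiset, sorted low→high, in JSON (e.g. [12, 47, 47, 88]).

[2,3,6,6,6,6,8,10,10,10,11,12,15,15,18,23]

Scan for sites:
  HnxV TGTAGG/1: at [7, 58, 64, 91, 106, 138] ⇒ [8, 59, 65, 92, 107, 139]
  QalVI TGAT/4: at [2, 14, 26, 32, 47, 71, 82, 126, 132, 145] ⇒ [6, 18, 30, 36, 51, 75, 86, 130, 136, 149]

Pooled cuts: [6, 8, 18, 30, 36, 51, 59, 65, 75, 86, 92, 107, 130, 136, 139, 149]

Fragment lengths:
  6→8: 2 bp
  8→18: 10 bp
  18→30: 12 bp
  30→36: 6 bp
  36→51: 15 bp
  51→59: 8 bp
  59→65: 6 bp
  65→75: 10 bp
  75→86: 11 bp
  86→92: 6 bp
  92→107: 15 bp
  107→130: 23 bp
  130→136: 6 bp
  136→139: 3 bp
  139→149: 10 bp
  149→6 (wrap): 161-149+6 = 18 bp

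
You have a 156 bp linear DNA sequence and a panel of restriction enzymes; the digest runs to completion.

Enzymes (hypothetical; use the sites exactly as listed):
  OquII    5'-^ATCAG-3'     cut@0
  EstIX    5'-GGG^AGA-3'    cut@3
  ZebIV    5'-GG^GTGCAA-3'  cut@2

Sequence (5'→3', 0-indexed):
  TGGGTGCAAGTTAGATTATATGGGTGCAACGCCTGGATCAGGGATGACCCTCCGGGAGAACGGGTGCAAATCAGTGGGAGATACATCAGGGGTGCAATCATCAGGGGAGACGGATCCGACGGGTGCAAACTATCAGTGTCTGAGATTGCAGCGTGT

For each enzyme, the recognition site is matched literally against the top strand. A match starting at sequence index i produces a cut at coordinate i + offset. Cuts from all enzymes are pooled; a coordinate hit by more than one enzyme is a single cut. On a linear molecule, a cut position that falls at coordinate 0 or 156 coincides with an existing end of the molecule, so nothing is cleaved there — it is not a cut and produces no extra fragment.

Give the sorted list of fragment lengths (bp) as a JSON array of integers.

Site scan:
  OquII ATCAG/0: at [36, 69, 84, 99, 131] ⇒ [36, 69, 84, 99, 131]
  EstIX GGGAGA/3: at [53, 75, 104] ⇒ [56, 78, 107]
  ZebIV GGGTGCAA/2: at [1, 21, 61, 89, 120] ⇒ [3, 23, 63, 91, 122]

Pooled cuts: [3, 23, 36, 56, 63, 69, 78, 84, 91, 99, 107, 122, 131]

Fragment lengths:
  [0,3): 3 bp
  [3,23): 20 bp
  [23,36): 13 bp
  [36,56): 20 bp
  [56,63): 7 bp
  [63,69): 6 bp
  [69,78): 9 bp
  [78,84): 6 bp
  [84,91): 7 bp
  [91,99): 8 bp
  [99,107): 8 bp
  [107,122): 15 bp
  [122,131): 9 bp
  [131,156): 25 bp

[3,6,6,7,7,8,8,9,9,13,15,20,20,25]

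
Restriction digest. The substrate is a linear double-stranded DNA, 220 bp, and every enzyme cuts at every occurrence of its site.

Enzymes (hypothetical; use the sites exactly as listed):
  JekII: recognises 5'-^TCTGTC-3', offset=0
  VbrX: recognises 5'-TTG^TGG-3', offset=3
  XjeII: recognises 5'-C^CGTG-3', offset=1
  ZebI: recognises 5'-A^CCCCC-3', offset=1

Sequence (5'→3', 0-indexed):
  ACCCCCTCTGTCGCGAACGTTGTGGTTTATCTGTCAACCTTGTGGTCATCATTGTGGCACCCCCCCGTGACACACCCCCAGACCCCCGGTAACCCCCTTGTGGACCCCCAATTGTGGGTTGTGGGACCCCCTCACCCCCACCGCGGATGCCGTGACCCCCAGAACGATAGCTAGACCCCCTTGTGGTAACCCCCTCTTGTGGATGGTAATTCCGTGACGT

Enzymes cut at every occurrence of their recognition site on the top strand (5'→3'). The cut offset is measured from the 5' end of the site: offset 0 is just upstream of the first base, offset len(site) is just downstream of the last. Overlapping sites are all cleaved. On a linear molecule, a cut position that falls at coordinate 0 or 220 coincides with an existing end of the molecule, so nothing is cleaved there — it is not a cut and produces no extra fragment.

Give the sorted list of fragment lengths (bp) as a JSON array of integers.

Per-enzyme occurrences:
  JekII TCTGTC/0: at [6, 29] ⇒ [6, 29]
  VbrX TTGTGG/3: at [19, 39, 51, 97, 111, 118, 180, 196] ⇒ [22, 42, 54, 100, 114, 121, 183, 199]
  XjeII CCGTG/1: at [64, 149, 211] ⇒ [65, 150, 212]
  ZebI ACCCCC/1: at [0, 58, 73, 81, 91, 103, 125, 133, 154, 174, 188] ⇒ [1, 59, 74, 82, 92, 104, 126, 134, 155, 175, 189]

All cut coordinates (distinct, sorted): [1, 6, 22, 29, 42, 54, 59, 65, 74, 82, 92, 100, 104, 114, 121, 126, 134, 150, 155, 175, 183, 189, 199, 212]

Fragment lengths:
  [0,1): 1 bp
  [1,6): 5 bp
  [6,22): 16 bp
  [22,29): 7 bp
  [29,42): 13 bp
  [42,54): 12 bp
  [54,59): 5 bp
  [59,65): 6 bp
  [65,74): 9 bp
  [74,82): 8 bp
  [82,92): 10 bp
  [92,100): 8 bp
  [100,104): 4 bp
  [104,114): 10 bp
  [114,121): 7 bp
  [121,126): 5 bp
  [126,134): 8 bp
  [134,150): 16 bp
  [150,155): 5 bp
  [155,175): 20 bp
  [175,183): 8 bp
  [183,189): 6 bp
  [189,199): 10 bp
  [199,212): 13 bp
  [212,220): 8 bp

[1,4,5,5,5,5,6,6,7,7,8,8,8,8,8,9,10,10,10,12,13,13,16,16,20]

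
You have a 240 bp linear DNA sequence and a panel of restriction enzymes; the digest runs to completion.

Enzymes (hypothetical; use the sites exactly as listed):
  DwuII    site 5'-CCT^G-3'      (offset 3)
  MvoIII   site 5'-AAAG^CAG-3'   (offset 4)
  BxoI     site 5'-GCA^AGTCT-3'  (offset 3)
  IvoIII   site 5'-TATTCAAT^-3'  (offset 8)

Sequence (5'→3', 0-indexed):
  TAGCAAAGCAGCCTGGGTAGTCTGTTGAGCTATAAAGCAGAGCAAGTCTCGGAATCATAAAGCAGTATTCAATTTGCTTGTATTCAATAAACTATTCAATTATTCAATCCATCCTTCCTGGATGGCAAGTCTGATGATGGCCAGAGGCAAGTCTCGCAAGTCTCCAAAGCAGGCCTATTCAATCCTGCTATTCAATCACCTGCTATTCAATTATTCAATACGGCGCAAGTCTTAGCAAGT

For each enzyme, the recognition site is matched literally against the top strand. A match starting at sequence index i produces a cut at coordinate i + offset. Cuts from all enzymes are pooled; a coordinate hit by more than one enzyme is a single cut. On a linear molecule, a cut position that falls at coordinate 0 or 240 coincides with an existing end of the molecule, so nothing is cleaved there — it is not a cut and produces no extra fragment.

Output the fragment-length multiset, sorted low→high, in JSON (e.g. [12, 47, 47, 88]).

[3,5,6,7,8,8,8,8,8,9,10,10,11,11,11,12,13,14,15,18,22,23]

Per-enzyme occurrences:
  DwuII (CCTG, off=3): starts [11, 116, 183, 198] → cuts [14, 119, 186, 201]
  MvoIII (AAAGCAG, off=4): starts [4, 33, 58, 165] → cuts [8, 37, 62, 169]
  BxoI (GCAAGTCT, off=3): starts [41, 124, 146, 155, 224] → cuts [44, 127, 149, 158, 227]
  IvoIII (TATTCAAT, off=8): starts [65, 80, 92, 100, 175, 188, 203, 211] → cuts [73, 88, 100, 108, 183, 196, 211, 219]

Pooled cuts: [8, 14, 37, 44, 62, 73, 88, 100, 108, 119, 127, 149, 158, 169, 183, 186, 196, 201, 211, 219, 227]

Fragment lengths:
  [0,8): 8 bp
  [8,14): 6 bp
  [14,37): 23 bp
  [37,44): 7 bp
  [44,62): 18 bp
  [62,73): 11 bp
  [73,88): 15 bp
  [88,100): 12 bp
  [100,108): 8 bp
  [108,119): 11 bp
  [119,127): 8 bp
  [127,149): 22 bp
  [149,158): 9 bp
  [158,169): 11 bp
  [169,183): 14 bp
  [183,186): 3 bp
  [186,196): 10 bp
  [196,201): 5 bp
  [201,211): 10 bp
  [211,219): 8 bp
  [219,227): 8 bp
  [227,240): 13 bp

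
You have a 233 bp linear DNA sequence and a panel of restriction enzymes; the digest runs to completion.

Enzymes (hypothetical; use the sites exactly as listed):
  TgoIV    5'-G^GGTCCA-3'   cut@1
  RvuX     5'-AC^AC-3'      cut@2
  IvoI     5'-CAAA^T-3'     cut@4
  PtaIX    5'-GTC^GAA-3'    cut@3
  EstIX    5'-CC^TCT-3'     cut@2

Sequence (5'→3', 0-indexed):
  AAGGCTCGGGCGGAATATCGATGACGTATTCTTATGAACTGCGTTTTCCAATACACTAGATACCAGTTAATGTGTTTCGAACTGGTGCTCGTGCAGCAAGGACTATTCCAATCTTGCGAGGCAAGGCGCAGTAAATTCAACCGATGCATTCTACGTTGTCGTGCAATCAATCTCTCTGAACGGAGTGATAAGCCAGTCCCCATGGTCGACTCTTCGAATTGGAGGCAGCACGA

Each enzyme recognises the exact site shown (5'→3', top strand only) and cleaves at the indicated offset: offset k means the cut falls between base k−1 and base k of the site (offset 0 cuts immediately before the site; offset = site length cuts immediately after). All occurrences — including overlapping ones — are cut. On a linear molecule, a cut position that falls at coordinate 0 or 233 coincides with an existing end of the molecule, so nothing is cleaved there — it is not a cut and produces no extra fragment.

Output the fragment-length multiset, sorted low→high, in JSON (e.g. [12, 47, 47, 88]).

[54,179]

Scan for sites:
  TgoIV (GGGTCCA, off=1): no sites
  RvuX ACAC/2: at [52] ⇒ [54]
  IvoI (CAAAT, off=4): no sites
  PtaIX (GTCGAA, off=3): no sites
  EstIX (CCTCT, off=2): no sites

All cut coordinates (distinct, sorted): [54]

Fragments:
  [0,54): 54 bp
  [54,233): 179 bp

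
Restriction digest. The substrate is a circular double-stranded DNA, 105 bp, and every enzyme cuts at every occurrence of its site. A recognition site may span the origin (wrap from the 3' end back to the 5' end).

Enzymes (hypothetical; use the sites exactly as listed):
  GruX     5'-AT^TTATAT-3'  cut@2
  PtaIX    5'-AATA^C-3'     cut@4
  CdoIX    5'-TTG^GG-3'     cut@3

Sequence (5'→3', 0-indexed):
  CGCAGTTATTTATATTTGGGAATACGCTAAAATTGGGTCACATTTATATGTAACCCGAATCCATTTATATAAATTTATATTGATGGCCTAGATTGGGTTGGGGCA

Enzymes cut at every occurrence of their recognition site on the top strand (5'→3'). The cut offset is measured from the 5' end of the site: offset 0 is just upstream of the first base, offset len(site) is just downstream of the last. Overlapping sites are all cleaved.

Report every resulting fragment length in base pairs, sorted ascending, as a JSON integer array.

Site scan:
  GruX ATTTATAT/2: at [7, 41, 62, 72] ⇒ [9, 43, 64, 74]
  PtaIX AATAC/4: at [20] ⇒ [24]
  CdoIX TTGGG/3: at [15, 32, 92, 97] ⇒ [18, 35, 95, 100]

All cut coordinates (distinct, sorted): [9, 18, 24, 35, 43, 64, 74, 95, 100]

Fragment lengths:
  9→18: 9 bp
  18→24: 6 bp
  24→35: 11 bp
  35→43: 8 bp
  43→64: 21 bp
  64→74: 10 bp
  74→95: 21 bp
  95→100: 5 bp
  100→9 (wrap): 105-100+9 = 14 bp

[5,6,8,9,10,11,14,21,21]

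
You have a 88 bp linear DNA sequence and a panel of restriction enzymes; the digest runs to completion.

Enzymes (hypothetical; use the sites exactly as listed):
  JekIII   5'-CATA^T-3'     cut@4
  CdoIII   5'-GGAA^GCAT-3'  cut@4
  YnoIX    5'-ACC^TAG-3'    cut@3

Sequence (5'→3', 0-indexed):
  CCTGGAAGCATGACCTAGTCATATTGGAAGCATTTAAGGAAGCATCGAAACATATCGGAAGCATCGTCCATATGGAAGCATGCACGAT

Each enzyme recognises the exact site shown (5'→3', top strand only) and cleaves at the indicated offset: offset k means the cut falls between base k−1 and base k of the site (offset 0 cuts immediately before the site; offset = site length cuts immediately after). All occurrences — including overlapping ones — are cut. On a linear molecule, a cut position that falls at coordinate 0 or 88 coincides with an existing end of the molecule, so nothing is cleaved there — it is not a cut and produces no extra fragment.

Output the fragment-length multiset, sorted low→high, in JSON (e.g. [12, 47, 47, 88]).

[5,6,6,7,8,8,11,12,12,13]

Per-enzyme occurrences:
  JekIII (CATAT, off=4): starts [19, 50, 68] → cuts [23, 54, 72]
  CdoIII (GGAAGCAT, off=4): starts [3, 25, 37, 56, 73] → cuts [7, 29, 41, 60, 77]
  YnoIX (ACCTAG, off=3): starts [12] → cuts [15]

All cut coordinates (distinct, sorted): [7, 15, 23, 29, 41, 54, 60, 72, 77]

Fragment lengths:
  [0,7): 7 bp
  [7,15): 8 bp
  [15,23): 8 bp
  [23,29): 6 bp
  [29,41): 12 bp
  [41,54): 13 bp
  [54,60): 6 bp
  [60,72): 12 bp
  [72,77): 5 bp
  [77,88): 11 bp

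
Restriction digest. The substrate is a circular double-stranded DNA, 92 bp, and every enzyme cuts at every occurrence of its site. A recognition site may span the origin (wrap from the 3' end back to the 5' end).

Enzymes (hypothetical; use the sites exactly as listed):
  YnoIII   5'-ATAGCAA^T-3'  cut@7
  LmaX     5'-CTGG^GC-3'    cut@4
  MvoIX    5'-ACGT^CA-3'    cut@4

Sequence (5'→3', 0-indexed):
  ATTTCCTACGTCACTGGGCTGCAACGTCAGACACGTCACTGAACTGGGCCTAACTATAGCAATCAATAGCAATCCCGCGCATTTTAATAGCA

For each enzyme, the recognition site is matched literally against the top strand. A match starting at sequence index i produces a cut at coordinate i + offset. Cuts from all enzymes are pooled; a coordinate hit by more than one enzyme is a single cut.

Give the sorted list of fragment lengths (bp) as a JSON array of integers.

Site scan:
  YnoIII (ATAGCAAT, off=7): starts [55, 65, 86] → cuts [1, 62, 72]
  LmaX (CTGGGC, off=4): starts [13, 43] → cuts [17, 47]
  MvoIX (ACGTCA, off=4): starts [7, 23, 32] → cuts [11, 27, 36]

Pooled cuts: [1, 11, 17, 27, 36, 47, 62, 72]

Fragments:
  1→11: 10 bp
  11→17: 6 bp
  17→27: 10 bp
  27→36: 9 bp
  36→47: 11 bp
  47→62: 15 bp
  62→72: 10 bp
  72→1 (wrap): 92-72+1 = 21 bp

[6,9,10,10,10,11,15,21]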